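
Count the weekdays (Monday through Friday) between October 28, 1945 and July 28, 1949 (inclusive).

October 28, 1945 is a Sunday.
That's 1370 days from start to end, counting both.
1370 = 7 × 195 + 5, so there are 195 full weeks plus 5 extra days.
Each full week contributes 5 weekdays (Mon–Fri): 195 × 5 = 975.
The 5 extra days are Sun, Mon, Tue, Wed, Thu — 4 of them qualify.
Total: 975 + 4 = 979.

979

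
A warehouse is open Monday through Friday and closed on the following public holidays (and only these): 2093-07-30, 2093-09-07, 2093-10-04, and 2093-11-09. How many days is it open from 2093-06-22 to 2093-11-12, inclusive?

101 business days

2093-06-22 is a Monday.
The range spans 144 days (inclusive of both endpoints).
144 = 7 × 20 + 4, so there are 20 full weeks plus 4 extra days.
Each full week contributes 5 weekdays (Mon–Fri): 20 × 5 = 100.
The 4 extra days are Mon, Tue, Wed, Thu — 4 of them qualify.
Total: 100 + 4 = 104.
Holidays: 2093-07-30 (Thu); 2093-09-07 (Mon); 2093-10-04 (Sun); 2093-11-09 (Mon).
3 of the 4 holidays fall on weekdays; the rest are weekends and were already excluded.
Business days: 104 − 3 = 101.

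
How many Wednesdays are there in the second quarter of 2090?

2090-04-01 is a Saturday.
From 2090-04-01 to 2090-06-30 is 91 days inclusive.
91 = 7 × 13, so the span is exactly 13 full weeks.
Each full week contributes one Wednesday: 13 so far.
Total: 13.

13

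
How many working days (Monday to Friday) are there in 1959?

261 weekdays

1 January 1959 is a Thursday.
The range spans 365 days (inclusive of both endpoints).
365 = 7 × 52 + 1, so there are 52 full weeks plus 1 extra day.
Each full week contributes 5 weekdays (Mon–Fri): 52 × 5 = 260.
The 1 extra day is Thursday — 1 of them qualifies.
Total: 260 + 1 = 261.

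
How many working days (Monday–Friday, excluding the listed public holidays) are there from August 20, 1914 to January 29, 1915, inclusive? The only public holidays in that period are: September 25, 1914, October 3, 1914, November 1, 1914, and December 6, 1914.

116

August 20, 1914 is a Thursday.
The range spans 163 days (inclusive of both endpoints).
163 = 7 × 23 + 2, so there are 23 full weeks plus 2 extra days.
Each full week contributes 5 weekdays (Mon–Fri): 23 × 5 = 115.
The 2 extra days are Thu, Fri — 2 of them qualify.
Total: 115 + 2 = 117.
Holidays: September 25, 1914 (Fri); October 3, 1914 (Sat); November 1, 1914 (Sun); December 6, 1914 (Sun).
1 of the 4 holidays fall on weekdays; the rest are weekends and were already excluded.
Business days: 117 − 1 = 116.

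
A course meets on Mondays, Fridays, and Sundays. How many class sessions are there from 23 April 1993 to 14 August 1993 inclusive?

49

23 April 1993 is a Friday.
From 23 April 1993 to 14 August 1993 is 114 days inclusive.
114 = 7 × 16 + 2, so there are 16 full weeks plus 2 extra days.
Each full week contributes 3 days from the set (Mon, Fri, Sun): 16 × 3 = 48.
The 2 extra days are Friday, Saturday — 1 of them qualifies.
Total: 48 + 1 = 49.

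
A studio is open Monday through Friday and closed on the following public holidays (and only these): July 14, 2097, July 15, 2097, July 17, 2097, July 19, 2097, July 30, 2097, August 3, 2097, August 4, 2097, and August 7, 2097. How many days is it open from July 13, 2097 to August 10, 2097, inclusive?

15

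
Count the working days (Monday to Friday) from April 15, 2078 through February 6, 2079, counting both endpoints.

April 15, 2078 is a Friday.
That's 298 days from start to end, counting both.
298 = 7 × 42 + 4, so there are 42 full weeks plus 4 extra days.
Each full week contributes 5 weekdays (Mon–Fri): 42 × 5 = 210.
The 4 extra days are Fri, Sat, Sun, Mon — 2 of them qualify.
Total: 210 + 2 = 212.

212 weekdays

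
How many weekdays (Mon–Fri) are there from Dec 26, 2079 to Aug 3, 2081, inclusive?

419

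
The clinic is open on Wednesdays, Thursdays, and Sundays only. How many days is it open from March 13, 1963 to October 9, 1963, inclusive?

91

March 13, 1963 is a Wednesday.
From March 13, 1963 to October 9, 1963 is 211 days inclusive.
211 = 7 × 30 + 1, so there are 30 full weeks plus 1 extra day.
Each full week contributes 3 days from the set (Wed, Thu, Sun): 30 × 3 = 90.
The 1 extra day is Wed — 1 of them qualifies.
Total: 90 + 1 = 91.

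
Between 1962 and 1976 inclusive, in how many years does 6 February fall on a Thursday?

Day of week of February 6 in each year:
1962: Tue, 1963: Wed, 1964: Thu ✓, 1965: Sat, 1966: Sun, 1967: Mon, 1968: Tue, 1969: Thu ✓, 1970: Fri, 1971: Sat, 1972: Sun, 1973: Tue, 1974: Wed, 1975: Thu ✓, 1976: Fri
Thursdays: 1964, 1969, 1975.

3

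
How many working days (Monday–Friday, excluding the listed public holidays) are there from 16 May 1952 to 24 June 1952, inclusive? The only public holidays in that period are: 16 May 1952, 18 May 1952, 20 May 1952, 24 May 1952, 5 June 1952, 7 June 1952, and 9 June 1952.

24

16 May 1952 is a Friday.
From 16 May 1952 to 24 June 1952 is 40 days inclusive.
40 = 7 × 5 + 5, so there are 5 full weeks plus 5 extra days.
Each full week contributes 5 weekdays (Mon–Fri): 5 × 5 = 25.
The 5 extra days are Friday, Saturday, Sunday, Monday, Tuesday — 3 of them qualify.
Total: 25 + 3 = 28.
Holidays: 16 May 1952 (Fri); 18 May 1952 (Sun); 20 May 1952 (Tue); 24 May 1952 (Sat); 5 June 1952 (Thu); 7 June 1952 (Sat); 9 June 1952 (Mon).
4 of the 7 holidays fall on weekdays; the rest are weekends and were already excluded.
Business days: 28 − 4 = 24.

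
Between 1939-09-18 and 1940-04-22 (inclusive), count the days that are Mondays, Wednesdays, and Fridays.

1939-09-18 is a Monday.
That's 218 days from start to end, counting both.
218 = 7 × 31 + 1, so there are 31 full weeks plus 1 extra day.
Each full week contributes 3 days from the set (Mon, Wed, Fri): 31 × 3 = 93.
The 1 extra day is Mon — 1 of them qualifies.
Total: 93 + 1 = 94.

94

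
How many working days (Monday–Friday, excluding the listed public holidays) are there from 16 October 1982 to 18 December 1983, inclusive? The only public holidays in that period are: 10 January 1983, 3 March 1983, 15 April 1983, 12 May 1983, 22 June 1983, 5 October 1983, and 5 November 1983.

299 working days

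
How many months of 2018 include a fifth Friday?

A month has five Fridays exactly when Friday falls within its first (length − 28) days.
Jan: 31 days, starts Mon → 5 of Mon, Tue, Wed
Feb: 28 days, starts Thu → 5 of (none)
Mar: 31 days, starts Thu → 5 of Thu, Fri, Sat ✓
Apr: 30 days, starts Sun → 5 of Sun, Mon
May: 31 days, starts Tue → 5 of Tue, Wed, Thu
Jun: 30 days, starts Fri → 5 of Fri, Sat ✓
Jul: 31 days, starts Sun → 5 of Sun, Mon, Tue
Aug: 31 days, starts Wed → 5 of Wed, Thu, Fri ✓
Sep: 30 days, starts Sat → 5 of Sat, Sun
Oct: 31 days, starts Mon → 5 of Mon, Tue, Wed
Nov: 30 days, starts Thu → 5 of Thu, Fri ✓
Dec: 31 days, starts Sat → 5 of Sat, Sun, Mon
Months with five Fridays: Mar, Jun, Aug, Nov.

4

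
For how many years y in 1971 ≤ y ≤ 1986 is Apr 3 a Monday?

Day of week of April 3 in each year:
1971: Sat, 1972: Mon ✓, 1973: Tue, 1974: Wed, 1975: Thu, 1976: Sat, 1977: Sun, 1978: Mon ✓, 1979: Tue, 1980: Thu, 1981: Fri, 1982: Sat, 1983: Sun, 1984: Tue, 1985: Wed, 1986: Thu
Mondays: 1972, 1978.

2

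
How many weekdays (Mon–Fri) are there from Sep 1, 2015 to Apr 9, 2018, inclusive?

680 weekdays

Sep 1, 2015 is a Tuesday.
The range spans 952 days (inclusive of both endpoints).
952 = 7 × 136, so the span is exactly 136 full weeks.
Each full week contributes 5 weekdays (Mon–Fri): 136 × 5 = 680.
Total: 680.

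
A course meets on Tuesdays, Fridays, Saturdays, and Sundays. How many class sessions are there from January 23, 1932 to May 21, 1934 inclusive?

January 23, 1932 is a Saturday.
From January 23, 1932 to May 21, 1934 is 850 days inclusive.
850 = 7 × 121 + 3, so there are 121 full weeks plus 3 extra days.
Each full week contributes 4 days from the set (Tue, Fri, Sat, Sun): 121 × 4 = 484.
The 3 extra days are Sat, Sun, Mon — 2 of them qualify.
Total: 484 + 2 = 486.

486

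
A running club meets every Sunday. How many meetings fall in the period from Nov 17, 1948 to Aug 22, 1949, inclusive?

40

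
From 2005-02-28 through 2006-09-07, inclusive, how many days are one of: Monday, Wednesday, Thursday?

2005-02-28 is a Monday.
That's 557 days from start to end, counting both.
557 = 7 × 79 + 4, so there are 79 full weeks plus 4 extra days.
Each full week contributes 3 days from the set (Mon, Wed, Thu): 79 × 3 = 237.
The 4 extra days are Monday, Tuesday, Wednesday, Thursday — 3 of them qualify.
Total: 237 + 3 = 240.

240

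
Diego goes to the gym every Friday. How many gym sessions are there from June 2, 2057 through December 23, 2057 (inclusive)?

June 2, 2057 is a Saturday.
From June 2, 2057 to December 23, 2057 is 205 days inclusive.
205 = 7 × 29 + 2, so there are 29 full weeks plus 2 extra days.
Each full week contributes one Friday: 29 so far.
The 2 extra days are Saturday, Sunday — none qualify.
Total: 29 + 0 = 29.

29 Fridays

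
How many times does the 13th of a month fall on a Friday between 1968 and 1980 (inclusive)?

21

Friday-the-13ths by year:
1968: Sep, Dec
1969: Jun
1970: Feb, Mar, Nov
1971: Aug
1972: Oct
1973: Apr, Jul
1974: Sep, Dec
1975: Jun
1976: Feb, Aug
1977: May
1978: Jan, Oct
1979: Apr, Jul
1980: Jun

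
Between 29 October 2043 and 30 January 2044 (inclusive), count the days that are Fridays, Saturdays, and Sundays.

41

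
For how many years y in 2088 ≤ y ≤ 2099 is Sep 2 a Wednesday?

2

Day of week of September 2 in each year:
2088: Thu, 2089: Fri, 2090: Sat, 2091: Sun, 2092: Tue, 2093: Wed ✓, 2094: Thu, 2095: Fri, 2096: Sun, 2097: Mon, 2098: Tue, 2099: Wed ✓
Wednesdays: 2093, 2099.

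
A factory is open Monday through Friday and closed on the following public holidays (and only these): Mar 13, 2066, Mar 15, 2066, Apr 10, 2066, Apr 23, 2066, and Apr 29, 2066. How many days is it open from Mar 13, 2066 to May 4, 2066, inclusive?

Mar 13, 2066 is a Saturday.
The range spans 53 days (inclusive of both endpoints).
53 = 7 × 7 + 4, so there are 7 full weeks plus 4 extra days.
Each full week contributes 5 weekdays (Mon–Fri): 7 × 5 = 35.
The 4 extra days are Sat, Sun, Mon, Tue — 2 of them qualify.
Total: 35 + 2 = 37.
Holidays: Mar 13, 2066 (Sat); Mar 15, 2066 (Mon); Apr 10, 2066 (Sat); Apr 23, 2066 (Fri); Apr 29, 2066 (Thu).
3 of the 5 holidays fall on weekdays; the rest are weekends and were already excluded.
Business days: 37 − 3 = 34.

34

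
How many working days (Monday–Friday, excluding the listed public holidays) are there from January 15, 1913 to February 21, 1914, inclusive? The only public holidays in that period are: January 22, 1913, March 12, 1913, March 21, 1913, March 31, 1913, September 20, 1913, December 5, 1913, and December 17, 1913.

282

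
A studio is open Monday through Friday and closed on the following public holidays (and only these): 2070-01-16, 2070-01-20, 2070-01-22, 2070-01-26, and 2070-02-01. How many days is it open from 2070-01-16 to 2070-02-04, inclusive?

2070-01-16 is a Thursday.
From 2070-01-16 to 2070-02-04 is 20 days inclusive.
20 = 7 × 2 + 6, so there are 2 full weeks plus 6 extra days.
Each full week contributes 5 weekdays (Mon–Fri): 2 × 5 = 10.
The 6 extra days are Thursday, Friday, Saturday, Sunday, Monday, Tuesday — 4 of them qualify.
Total: 10 + 4 = 14.
Holidays: 2070-01-16 (Thu); 2070-01-20 (Mon); 2070-01-22 (Wed); 2070-01-26 (Sun); 2070-02-01 (Sat).
3 of the 5 holidays fall on weekdays; the rest are weekends and were already excluded.
Business days: 14 − 3 = 11.

11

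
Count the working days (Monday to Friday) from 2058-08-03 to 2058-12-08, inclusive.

90 weekdays

2058-08-03 is a Saturday.
That's 128 days from start to end, counting both.
128 = 7 × 18 + 2, so there are 18 full weeks plus 2 extra days.
Each full week contributes 5 weekdays (Mon–Fri): 18 × 5 = 90.
The 2 extra days are Saturday, Sunday — none qualify.
Total: 90 + 0 = 90.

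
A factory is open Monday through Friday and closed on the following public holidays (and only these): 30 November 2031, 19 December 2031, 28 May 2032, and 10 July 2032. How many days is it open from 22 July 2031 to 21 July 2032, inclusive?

260

22 July 2031 is a Tuesday.
From 22 July 2031 to 21 July 2032 is 366 days inclusive.
366 = 7 × 52 + 2, so there are 52 full weeks plus 2 extra days.
Each full week contributes 5 weekdays (Mon–Fri): 52 × 5 = 260.
The 2 extra days are Tuesday, Wednesday — 2 of them qualify.
Total: 260 + 2 = 262.
Holidays: 30 November 2031 (Sun); 19 December 2031 (Fri); 28 May 2032 (Fri); 10 July 2032 (Sat).
2 of the 4 holidays fall on weekdays; the rest are weekends and were already excluded.
Business days: 262 − 2 = 260.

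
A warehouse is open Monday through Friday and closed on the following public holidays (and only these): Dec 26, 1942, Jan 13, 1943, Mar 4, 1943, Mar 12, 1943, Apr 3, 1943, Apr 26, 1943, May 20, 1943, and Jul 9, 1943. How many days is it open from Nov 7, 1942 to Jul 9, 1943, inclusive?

169

Nov 7, 1942 is a Saturday.
From Nov 7, 1942 to Jul 9, 1943 is 245 days inclusive.
245 = 7 × 35, so the span is exactly 35 full weeks.
Each full week contributes 5 weekdays (Mon–Fri): 35 × 5 = 175.
Holidays: Dec 26, 1942 (Sat); Jan 13, 1943 (Wed); Mar 4, 1943 (Thu); Mar 12, 1943 (Fri); Apr 3, 1943 (Sat); Apr 26, 1943 (Mon); May 20, 1943 (Thu); Jul 9, 1943 (Fri).
6 of the 8 holidays fall on weekdays; the rest are weekends and were already excluded.
Business days: 175 − 6 = 169.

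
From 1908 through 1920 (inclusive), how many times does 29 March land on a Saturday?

2

Day of week of March 29 in each year:
1908: Sun, 1909: Mon, 1910: Tue, 1911: Wed, 1912: Fri, 1913: Sat ✓, 1914: Sun, 1915: Mon, 1916: Wed, 1917: Thu, 1918: Fri, 1919: Sat ✓, 1920: Mon
Saturdays: 1913, 1919.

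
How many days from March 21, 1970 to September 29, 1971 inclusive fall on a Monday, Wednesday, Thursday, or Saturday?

March 21, 1970 is a Saturday.
From March 21, 1970 to September 29, 1971 is 558 days inclusive.
558 = 7 × 79 + 5, so there are 79 full weeks plus 5 extra days.
Each full week contributes 4 days from the set (Mon, Wed, Thu, Sat): 79 × 4 = 316.
The 5 extra days are Saturday, Sunday, Monday, Tuesday, Wednesday — 3 of them qualify.
Total: 316 + 3 = 319.

319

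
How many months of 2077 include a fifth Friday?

A month has five Fridays exactly when Friday falls within its first (length − 28) days.
Jan: 31 days, starts Fri → 5 of Fri, Sat, Sun ✓
Feb: 28 days, starts Mon → 5 of (none)
Mar: 31 days, starts Mon → 5 of Mon, Tue, Wed
Apr: 30 days, starts Thu → 5 of Thu, Fri ✓
May: 31 days, starts Sat → 5 of Sat, Sun, Mon
Jun: 30 days, starts Tue → 5 of Tue, Wed
Jul: 31 days, starts Thu → 5 of Thu, Fri, Sat ✓
Aug: 31 days, starts Sun → 5 of Sun, Mon, Tue
Sep: 30 days, starts Wed → 5 of Wed, Thu
Oct: 31 days, starts Fri → 5 of Fri, Sat, Sun ✓
Nov: 30 days, starts Mon → 5 of Mon, Tue
Dec: 31 days, starts Wed → 5 of Wed, Thu, Fri ✓
Months with five Fridays: Jan, Apr, Jul, Oct, Dec.

5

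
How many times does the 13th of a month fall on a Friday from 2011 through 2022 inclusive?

21

Friday-the-13ths by year:
2011: May
2012: Jan, Apr, Jul
2013: Sep, Dec
2014: Jun
2015: Feb, Mar, Nov
2016: May
2017: Jan, Oct
2018: Apr, Jul
2019: Sep, Dec
2020: Mar, Nov
2021: Aug
2022: May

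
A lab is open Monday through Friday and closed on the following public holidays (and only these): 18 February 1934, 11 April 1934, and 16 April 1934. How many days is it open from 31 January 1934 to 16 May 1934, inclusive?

74 business days

31 January 1934 is a Wednesday.
That's 106 days from start to end, counting both.
106 = 7 × 15 + 1, so there are 15 full weeks plus 1 extra day.
Each full week contributes 5 weekdays (Mon–Fri): 15 × 5 = 75.
The 1 extra day is Wed — 1 of them qualifies.
Total: 75 + 1 = 76.
Holidays: 18 February 1934 (Sun); 11 April 1934 (Wed); 16 April 1934 (Mon).
2 of the 3 holidays fall on weekdays; the rest are weekends and were already excluded.
Business days: 76 − 2 = 74.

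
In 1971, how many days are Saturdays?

1 January 1971 is a Friday.
That's 365 days from start to end, counting both.
365 = 7 × 52 + 1, so there are 52 full weeks plus 1 extra day.
Each full week contributes one Saturday: 52 so far.
The 1 extra day is Friday — none qualify.
Total: 52 + 0 = 52.

52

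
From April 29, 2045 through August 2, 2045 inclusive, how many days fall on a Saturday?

14 Saturdays

April 29, 2045 is a Saturday.
That's 96 days from start to end, counting both.
96 = 7 × 13 + 5, so there are 13 full weeks plus 5 extra days.
Each full week contributes one Saturday: 13 so far.
The 5 extra days are Sat, Sun, Mon, Tue, Wed — 1 of them qualifies.
Total: 13 + 1 = 14.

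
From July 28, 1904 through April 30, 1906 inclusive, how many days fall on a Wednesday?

July 28, 1904 is a Thursday.
The range spans 642 days (inclusive of both endpoints).
642 = 7 × 91 + 5, so there are 91 full weeks plus 5 extra days.
Each full week contributes one Wednesday: 91 so far.
The 5 extra days are Thursday, Friday, Saturday, Sunday, Monday — none qualify.
Total: 91 + 0 = 91.

91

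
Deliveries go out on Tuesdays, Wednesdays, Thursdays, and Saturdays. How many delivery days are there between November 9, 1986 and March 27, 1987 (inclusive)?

79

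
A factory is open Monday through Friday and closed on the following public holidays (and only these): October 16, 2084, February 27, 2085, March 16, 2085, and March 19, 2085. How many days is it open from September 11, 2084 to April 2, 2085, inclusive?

September 11, 2084 is a Monday.
From September 11, 2084 to April 2, 2085 is 204 days inclusive.
204 = 7 × 29 + 1, so there are 29 full weeks plus 1 extra day.
Each full week contributes 5 weekdays (Mon–Fri): 29 × 5 = 145.
The 1 extra day is Monday — 1 of them qualifies.
Total: 145 + 1 = 146.
Holidays: October 16, 2084 (Mon); February 27, 2085 (Tue); March 16, 2085 (Fri); March 19, 2085 (Mon).
All 4 holidays fall on weekdays, so subtract 4.
Business days: 146 − 4 = 142.

142 business days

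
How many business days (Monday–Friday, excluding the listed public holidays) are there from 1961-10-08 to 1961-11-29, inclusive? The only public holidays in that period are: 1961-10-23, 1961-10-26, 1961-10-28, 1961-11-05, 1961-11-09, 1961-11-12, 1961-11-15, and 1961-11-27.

33

1961-10-08 is a Sunday.
That's 53 days from start to end, counting both.
53 = 7 × 7 + 4, so there are 7 full weeks plus 4 extra days.
Each full week contributes 5 weekdays (Mon–Fri): 7 × 5 = 35.
The 4 extra days are Sunday, Monday, Tuesday, Wednesday — 3 of them qualify.
Total: 35 + 3 = 38.
Holidays: 1961-10-23 (Mon); 1961-10-26 (Thu); 1961-10-28 (Sat); 1961-11-05 (Sun); 1961-11-09 (Thu); 1961-11-12 (Sun); 1961-11-15 (Wed); 1961-11-27 (Mon).
5 of the 8 holidays fall on weekdays; the rest are weekends and were already excluded.
Business days: 38 − 5 = 33.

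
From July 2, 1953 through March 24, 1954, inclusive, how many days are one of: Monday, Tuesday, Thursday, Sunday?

July 2, 1953 is a Thursday.
The range spans 266 days (inclusive of both endpoints).
266 = 7 × 38, so the span is exactly 38 full weeks.
Each full week contributes 4 days from the set (Mon, Tue, Thu, Sun): 38 × 4 = 152.
Total: 152.

152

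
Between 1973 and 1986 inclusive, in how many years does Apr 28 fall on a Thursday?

2

Day of week of April 28 in each year:
1973: Sat, 1974: Sun, 1975: Mon, 1976: Wed, 1977: Thu ✓, 1978: Fri, 1979: Sat, 1980: Mon, 1981: Tue, 1982: Wed, 1983: Thu ✓, 1984: Sat, 1985: Sun, 1986: Mon
Thursdays: 1977, 1983.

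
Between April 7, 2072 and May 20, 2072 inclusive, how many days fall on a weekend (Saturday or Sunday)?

April 7, 2072 is a Thursday.
The range spans 44 days (inclusive of both endpoints).
44 = 7 × 6 + 2, so there are 6 full weeks plus 2 extra days.
Each full week contributes 2 weekend days (Sat, Sun): 6 × 2 = 12.
The 2 extra days are Thursday, Friday — none qualify.
Total: 12 + 0 = 12.

12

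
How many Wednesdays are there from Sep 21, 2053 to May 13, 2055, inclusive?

Sep 21, 2053 is a Sunday.
That's 600 days from start to end, counting both.
600 = 7 × 85 + 5, so there are 85 full weeks plus 5 extra days.
Each full week contributes one Wednesday: 85 so far.
The 5 extra days are Sun, Mon, Tue, Wed, Thu — 1 of them qualifies.
Total: 85 + 1 = 86.

86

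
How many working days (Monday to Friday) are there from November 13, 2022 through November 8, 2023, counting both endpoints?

258

November 13, 2022 is a Sunday.
The range spans 361 days (inclusive of both endpoints).
361 = 7 × 51 + 4, so there are 51 full weeks plus 4 extra days.
Each full week contributes 5 weekdays (Mon–Fri): 51 × 5 = 255.
The 4 extra days are Sun, Mon, Tue, Wed — 3 of them qualify.
Total: 255 + 3 = 258.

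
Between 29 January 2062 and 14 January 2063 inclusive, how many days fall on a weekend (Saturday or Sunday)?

101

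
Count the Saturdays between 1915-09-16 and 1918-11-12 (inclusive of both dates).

1915-09-16 is a Thursday.
The range spans 1154 days (inclusive of both endpoints).
1154 = 7 × 164 + 6, so there are 164 full weeks plus 6 extra days.
Each full week contributes one Saturday: 164 so far.
The 6 extra days are Thursday, Friday, Saturday, Sunday, Monday, Tuesday — 1 of them qualifies.
Total: 164 + 1 = 165.

165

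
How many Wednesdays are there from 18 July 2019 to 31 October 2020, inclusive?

67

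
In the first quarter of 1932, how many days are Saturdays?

13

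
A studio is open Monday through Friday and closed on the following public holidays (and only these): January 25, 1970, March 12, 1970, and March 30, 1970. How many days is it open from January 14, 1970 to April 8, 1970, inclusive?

59

January 14, 1970 is a Wednesday.
The range spans 85 days (inclusive of both endpoints).
85 = 7 × 12 + 1, so there are 12 full weeks plus 1 extra day.
Each full week contributes 5 weekdays (Mon–Fri): 12 × 5 = 60.
The 1 extra day is Wed — 1 of them qualifies.
Total: 60 + 1 = 61.
Holidays: January 25, 1970 (Sun); March 12, 1970 (Thu); March 30, 1970 (Mon).
2 of the 3 holidays fall on weekdays; the rest are weekends and were already excluded.
Business days: 61 − 2 = 59.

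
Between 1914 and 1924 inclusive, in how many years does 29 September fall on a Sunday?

Day of week of September 29 in each year:
1914: Tue, 1915: Wed, 1916: Fri, 1917: Sat, 1918: Sun ✓, 1919: Mon, 1920: Wed, 1921: Thu, 1922: Fri, 1923: Sat, 1924: Mon
Sundays: 1918.

1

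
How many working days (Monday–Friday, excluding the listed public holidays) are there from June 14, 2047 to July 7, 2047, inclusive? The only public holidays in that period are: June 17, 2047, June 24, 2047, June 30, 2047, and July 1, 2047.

13

June 14, 2047 is a Friday.
From June 14, 2047 to July 7, 2047 is 24 days inclusive.
24 = 7 × 3 + 3, so there are 3 full weeks plus 3 extra days.
Each full week contributes 5 weekdays (Mon–Fri): 3 × 5 = 15.
The 3 extra days are Friday, Saturday, Sunday — 1 of them qualifies.
Total: 15 + 1 = 16.
Holidays: June 17, 2047 (Mon); June 24, 2047 (Mon); June 30, 2047 (Sun); July 1, 2047 (Mon).
3 of the 4 holidays fall on weekdays; the rest are weekends and were already excluded.
Business days: 16 − 3 = 13.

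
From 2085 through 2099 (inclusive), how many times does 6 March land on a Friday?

2

Day of week of March 6 in each year:
2085: Tue, 2086: Wed, 2087: Thu, 2088: Sat, 2089: Sun, 2090: Mon, 2091: Tue, 2092: Thu, 2093: Fri ✓, 2094: Sat, 2095: Sun, 2096: Tue, 2097: Wed, 2098: Thu, 2099: Fri ✓
Fridays: 2093, 2099.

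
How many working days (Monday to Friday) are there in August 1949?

Aug 1, 1949 is a Monday.
From Aug 1, 1949 to Aug 31, 1949 is 31 days inclusive.
31 = 7 × 4 + 3, so there are 4 full weeks plus 3 extra days.
Each full week contributes 5 weekdays (Mon–Fri): 4 × 5 = 20.
The 3 extra days are Mon, Tue, Wed — 3 of them qualify.
Total: 20 + 3 = 23.

23 weekdays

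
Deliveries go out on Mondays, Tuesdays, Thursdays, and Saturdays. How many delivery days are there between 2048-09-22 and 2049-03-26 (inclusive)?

106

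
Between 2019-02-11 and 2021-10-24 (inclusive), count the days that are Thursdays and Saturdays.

282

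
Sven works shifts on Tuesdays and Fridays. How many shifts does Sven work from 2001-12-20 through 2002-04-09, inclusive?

32

2001-12-20 is a Thursday.
The range spans 111 days (inclusive of both endpoints).
111 = 7 × 15 + 6, so there are 15 full weeks plus 6 extra days.
Each full week contributes 2 days from the set (Tue, Fri): 15 × 2 = 30.
The 6 extra days are Thursday, Friday, Saturday, Sunday, Monday, Tuesday — 2 of them qualify.
Total: 30 + 2 = 32.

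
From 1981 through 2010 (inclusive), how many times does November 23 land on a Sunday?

4

Day of week of November 23 in each year:
1981: Mon, 1982: Tue, 1983: Wed, 1984: Fri, 1985: Sat, 1986: Sun ✓, 1987: Mon, 1988: Wed, 1989: Thu, 1990: Fri, 1991: Sat, 1992: Mon, 1993: Tue, 1994: Wed, 1995: Thu, 1996: Sat, 1997: Sun ✓, 1998: Mon, 1999: Tue, 2000: Thu, 2001: Fri, 2002: Sat, 2003: Sun ✓, 2004: Tue, 2005: Wed, 2006: Thu, 2007: Fri, 2008: Sun ✓, 2009: Mon, 2010: Tue
Sundays: 1986, 1997, 2003, 2008.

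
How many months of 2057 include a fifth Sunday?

A month has five Sundays exactly when Sunday falls within its first (length − 28) days.
Jan: 31 days, starts Mon → 5 of Mon, Tue, Wed
Feb: 28 days, starts Thu → 5 of (none)
Mar: 31 days, starts Thu → 5 of Thu, Fri, Sat
Apr: 30 days, starts Sun → 5 of Sun, Mon ✓
May: 31 days, starts Tue → 5 of Tue, Wed, Thu
Jun: 30 days, starts Fri → 5 of Fri, Sat
Jul: 31 days, starts Sun → 5 of Sun, Mon, Tue ✓
Aug: 31 days, starts Wed → 5 of Wed, Thu, Fri
Sep: 30 days, starts Sat → 5 of Sat, Sun ✓
Oct: 31 days, starts Mon → 5 of Mon, Tue, Wed
Nov: 30 days, starts Thu → 5 of Thu, Fri
Dec: 31 days, starts Sat → 5 of Sat, Sun, Mon ✓
Months with five Sundays: Apr, Jul, Sep, Dec.

4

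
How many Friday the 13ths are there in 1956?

3

The 13th falls on a Friday when the month's 13th has weekday Fri.
Jan 13 is Fri ✓; Feb 13 is Mon; Mar 13 is Tue; Apr 13 is Fri ✓; May 13 is Sun; Jun 13 is Wed; Jul 13 is Fri ✓; Aug 13 is Mon; Sep 13 is Thu; Oct 13 is Sat; Nov 13 is Tue; Dec 13 is Thu.
Friday the 13ths: Jan, Apr, Jul.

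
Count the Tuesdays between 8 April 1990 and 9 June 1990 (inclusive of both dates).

9 Tuesdays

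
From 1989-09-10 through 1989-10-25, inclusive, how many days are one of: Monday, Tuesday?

1989-09-10 is a Sunday.
That's 46 days from start to end, counting both.
46 = 7 × 6 + 4, so there are 6 full weeks plus 4 extra days.
Each full week contributes 2 days from the set (Mon, Tue): 6 × 2 = 12.
The 4 extra days are Sunday, Monday, Tuesday, Wednesday — 2 of them qualify.
Total: 12 + 2 = 14.

14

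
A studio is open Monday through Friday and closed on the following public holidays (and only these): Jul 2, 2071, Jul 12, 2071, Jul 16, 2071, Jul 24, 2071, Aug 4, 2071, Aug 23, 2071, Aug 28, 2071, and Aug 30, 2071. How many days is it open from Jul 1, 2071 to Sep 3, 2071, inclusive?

Jul 1, 2071 is a Wednesday.
The range spans 65 days (inclusive of both endpoints).
65 = 7 × 9 + 2, so there are 9 full weeks plus 2 extra days.
Each full week contributes 5 weekdays (Mon–Fri): 9 × 5 = 45.
The 2 extra days are Wed, Thu — 2 of them qualify.
Total: 45 + 2 = 47.
Holidays: Jul 2, 2071 (Thu); Jul 12, 2071 (Sun); Jul 16, 2071 (Thu); Jul 24, 2071 (Fri); Aug 4, 2071 (Tue); Aug 23, 2071 (Sun); Aug 28, 2071 (Fri); Aug 30, 2071 (Sun).
5 of the 8 holidays fall on weekdays; the rest are weekends and were already excluded.
Business days: 47 − 5 = 42.

42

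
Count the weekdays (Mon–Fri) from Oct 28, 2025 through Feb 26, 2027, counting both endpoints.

349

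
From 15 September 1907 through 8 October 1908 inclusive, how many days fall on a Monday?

56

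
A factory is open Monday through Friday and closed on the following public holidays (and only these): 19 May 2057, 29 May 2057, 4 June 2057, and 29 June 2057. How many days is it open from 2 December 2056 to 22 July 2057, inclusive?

162

2 December 2056 is a Saturday.
The range spans 233 days (inclusive of both endpoints).
233 = 7 × 33 + 2, so there are 33 full weeks plus 2 extra days.
Each full week contributes 5 weekdays (Mon–Fri): 33 × 5 = 165.
The 2 extra days are Saturday, Sunday — none qualify.
Total: 165 + 0 = 165.
Holidays: 19 May 2057 (Sat); 29 May 2057 (Tue); 4 June 2057 (Mon); 29 June 2057 (Fri).
3 of the 4 holidays fall on weekdays; the rest are weekends and were already excluded.
Business days: 165 − 3 = 162.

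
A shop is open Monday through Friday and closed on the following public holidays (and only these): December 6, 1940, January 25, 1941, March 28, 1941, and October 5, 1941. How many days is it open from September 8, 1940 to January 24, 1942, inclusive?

358

September 8, 1940 is a Sunday.
From September 8, 1940 to January 24, 1942 is 504 days inclusive.
504 = 7 × 72, so the span is exactly 72 full weeks.
Each full week contributes 5 weekdays (Mon–Fri): 72 × 5 = 360.
Total: 360.
Holidays: December 6, 1940 (Fri); January 25, 1941 (Sat); March 28, 1941 (Fri); October 5, 1941 (Sun).
2 of the 4 holidays fall on weekdays; the rest are weekends and were already excluded.
Business days: 360 − 2 = 358.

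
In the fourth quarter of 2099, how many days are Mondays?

1 October 2099 is a Thursday.
From 1 October 2099 to 31 December 2099 is 92 days inclusive.
92 = 7 × 13 + 1, so there are 13 full weeks plus 1 extra day.
Each full week contributes one Monday: 13 so far.
The 1 extra day is Thursday — none qualify.
Total: 13 + 0 = 13.

13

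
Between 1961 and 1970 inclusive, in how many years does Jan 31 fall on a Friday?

Day of week of January 31 in each year:
1961: Tue, 1962: Wed, 1963: Thu, 1964: Fri ✓, 1965: Sun, 1966: Mon, 1967: Tue, 1968: Wed, 1969: Fri ✓, 1970: Sat
Fridays: 1964, 1969.

2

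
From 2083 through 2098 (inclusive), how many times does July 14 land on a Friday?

Day of week of July 14 in each year:
2083: Wed, 2084: Fri ✓, 2085: Sat, 2086: Sun, 2087: Mon, 2088: Wed, 2089: Thu, 2090: Fri ✓, 2091: Sat, 2092: Mon, 2093: Tue, 2094: Wed, 2095: Thu, 2096: Sat, 2097: Sun, 2098: Mon
Fridays: 2084, 2090.

2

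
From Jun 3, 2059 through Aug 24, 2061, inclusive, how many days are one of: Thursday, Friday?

232

Jun 3, 2059 is a Tuesday.
From Jun 3, 2059 to Aug 24, 2061 is 814 days inclusive.
814 = 7 × 116 + 2, so there are 116 full weeks plus 2 extra days.
Each full week contributes 2 days from the set (Thu, Fri): 116 × 2 = 232.
The 2 extra days are Tue, Wed — none qualify.
Total: 232 + 0 = 232.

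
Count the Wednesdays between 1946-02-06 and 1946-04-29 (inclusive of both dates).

1946-02-06 is a Wednesday.
That's 83 days from start to end, counting both.
83 = 7 × 11 + 6, so there are 11 full weeks plus 6 extra days.
Each full week contributes one Wednesday: 11 so far.
The 6 extra days are Wed, Thu, Fri, Sat, Sun, Mon — 1 of them qualifies.
Total: 11 + 1 = 12.

12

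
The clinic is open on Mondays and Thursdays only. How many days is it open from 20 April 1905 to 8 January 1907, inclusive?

20 April 1905 is a Thursday.
That's 629 days from start to end, counting both.
629 = 7 × 89 + 6, so there are 89 full weeks plus 6 extra days.
Each full week contributes 2 days from the set (Mon, Thu): 89 × 2 = 178.
The 6 extra days are Thu, Fri, Sat, Sun, Mon, Tue — 2 of them qualify.
Total: 178 + 2 = 180.

180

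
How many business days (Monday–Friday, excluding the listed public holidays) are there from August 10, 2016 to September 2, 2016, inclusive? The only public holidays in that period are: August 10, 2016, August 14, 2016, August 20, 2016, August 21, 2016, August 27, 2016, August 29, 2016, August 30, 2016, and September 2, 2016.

August 10, 2016 is a Wednesday.
From August 10, 2016 to September 2, 2016 is 24 days inclusive.
24 = 7 × 3 + 3, so there are 3 full weeks plus 3 extra days.
Each full week contributes 5 weekdays (Mon–Fri): 3 × 5 = 15.
The 3 extra days are Wednesday, Thursday, Friday — 3 of them qualify.
Total: 15 + 3 = 18.
Holidays: August 10, 2016 (Wed); August 14, 2016 (Sun); August 20, 2016 (Sat); August 21, 2016 (Sun); August 27, 2016 (Sat); August 29, 2016 (Mon); August 30, 2016 (Tue); September 2, 2016 (Fri).
4 of the 8 holidays fall on weekdays; the rest are weekends and were already excluded.
Business days: 18 − 4 = 14.

14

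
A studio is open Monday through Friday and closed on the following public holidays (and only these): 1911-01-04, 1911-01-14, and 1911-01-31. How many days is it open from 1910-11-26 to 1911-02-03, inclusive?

48

1910-11-26 is a Saturday.
The range spans 70 days (inclusive of both endpoints).
70 = 7 × 10, so the span is exactly 10 full weeks.
Each full week contributes 5 weekdays (Mon–Fri): 10 × 5 = 50.
Holidays: 1911-01-04 (Wed); 1911-01-14 (Sat); 1911-01-31 (Tue).
2 of the 3 holidays fall on weekdays; the rest are weekends and were already excluded.
Business days: 50 − 2 = 48.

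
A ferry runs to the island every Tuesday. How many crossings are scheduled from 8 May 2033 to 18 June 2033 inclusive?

8 May 2033 is a Sunday.
That's 42 days from start to end, counting both.
42 = 7 × 6, so the span is exactly 6 full weeks.
Each full week contributes one Tuesday: 6 so far.

6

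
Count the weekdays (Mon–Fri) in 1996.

1996-01-01 is a Monday.
From 1996-01-01 to 1996-12-31 is 366 days inclusive.
366 = 7 × 52 + 2, so there are 52 full weeks plus 2 extra days.
Each full week contributes 5 weekdays (Mon–Fri): 52 × 5 = 260.
The 2 extra days are Mon, Tue — 2 of them qualify.
Total: 260 + 2 = 262.

262 weekdays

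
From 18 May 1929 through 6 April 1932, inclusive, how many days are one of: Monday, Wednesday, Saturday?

453

18 May 1929 is a Saturday.
From 18 May 1929 to 6 April 1932 is 1055 days inclusive.
1055 = 7 × 150 + 5, so there are 150 full weeks plus 5 extra days.
Each full week contributes 3 days from the set (Mon, Wed, Sat): 150 × 3 = 450.
The 5 extra days are Sat, Sun, Mon, Tue, Wed — 3 of them qualify.
Total: 450 + 3 = 453.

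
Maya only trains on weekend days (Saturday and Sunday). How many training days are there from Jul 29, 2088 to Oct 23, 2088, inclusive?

Jul 29, 2088 is a Thursday.
That's 87 days from start to end, counting both.
87 = 7 × 12 + 3, so there are 12 full weeks plus 3 extra days.
Each full week contributes 2 weekend days (Sat, Sun): 12 × 2 = 24.
The 3 extra days are Thursday, Friday, Saturday — 1 of them qualifies.
Total: 24 + 1 = 25.

25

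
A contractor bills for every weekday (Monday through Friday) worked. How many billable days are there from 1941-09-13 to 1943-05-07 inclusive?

1941-09-13 is a Saturday.
From 1941-09-13 to 1943-05-07 is 602 days inclusive.
602 = 7 × 86, so the span is exactly 86 full weeks.
Each full week contributes 5 weekdays (Mon–Fri): 86 × 5 = 430.

430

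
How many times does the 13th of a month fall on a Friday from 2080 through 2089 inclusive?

16

Friday-the-13ths by year:
2080: Sep, Dec
2081: Jun
2082: Feb, Mar, Nov
2083: Aug
2084: Oct
2085: Apr, Jul
2086: Sep, Dec
2087: Jun
2088: Feb, Aug
2089: May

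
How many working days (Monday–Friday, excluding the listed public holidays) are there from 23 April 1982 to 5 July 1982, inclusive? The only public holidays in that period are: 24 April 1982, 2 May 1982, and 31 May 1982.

23 April 1982 is a Friday.
The range spans 74 days (inclusive of both endpoints).
74 = 7 × 10 + 4, so there are 10 full weeks plus 4 extra days.
Each full week contributes 5 weekdays (Mon–Fri): 10 × 5 = 50.
The 4 extra days are Friday, Saturday, Sunday, Monday — 2 of them qualify.
Total: 50 + 2 = 52.
Holidays: 24 April 1982 (Sat); 2 May 1982 (Sun); 31 May 1982 (Mon).
1 of the 3 holidays fall on weekdays; the rest are weekends and were already excluded.
Business days: 52 − 1 = 51.

51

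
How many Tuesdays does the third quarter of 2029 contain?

Jul 1, 2029 is a Sunday.
From Jul 1, 2029 to Sep 30, 2029 is 92 days inclusive.
92 = 7 × 13 + 1, so there are 13 full weeks plus 1 extra day.
Each full week contributes one Tuesday: 13 so far.
The 1 extra day is Sun — none qualify.
Total: 13 + 0 = 13.

13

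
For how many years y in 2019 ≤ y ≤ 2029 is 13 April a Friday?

1

Day of week of April 13 in each year:
2019: Sat, 2020: Mon, 2021: Tue, 2022: Wed, 2023: Thu, 2024: Sat, 2025: Sun, 2026: Mon, 2027: Tue, 2028: Thu, 2029: Fri ✓
Fridays: 2029.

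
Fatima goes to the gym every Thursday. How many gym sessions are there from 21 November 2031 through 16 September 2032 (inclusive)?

21 November 2031 is a Friday.
That's 301 days from start to end, counting both.
301 = 7 × 43, so the span is exactly 43 full weeks.
Each full week contributes one Thursday: 43 so far.

43 Thursdays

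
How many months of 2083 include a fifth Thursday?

A month has five Thursdays exactly when Thursday falls within its first (length − 28) days.
Jan: 31 days, starts Fri → 5 of Fri, Sat, Sun
Feb: 28 days, starts Mon → 5 of (none)
Mar: 31 days, starts Mon → 5 of Mon, Tue, Wed
Apr: 30 days, starts Thu → 5 of Thu, Fri ✓
May: 31 days, starts Sat → 5 of Sat, Sun, Mon
Jun: 30 days, starts Tue → 5 of Tue, Wed
Jul: 31 days, starts Thu → 5 of Thu, Fri, Sat ✓
Aug: 31 days, starts Sun → 5 of Sun, Mon, Tue
Sep: 30 days, starts Wed → 5 of Wed, Thu ✓
Oct: 31 days, starts Fri → 5 of Fri, Sat, Sun
Nov: 30 days, starts Mon → 5 of Mon, Tue
Dec: 31 days, starts Wed → 5 of Wed, Thu, Fri ✓
Months with five Thursdays: Apr, Jul, Sep, Dec.

4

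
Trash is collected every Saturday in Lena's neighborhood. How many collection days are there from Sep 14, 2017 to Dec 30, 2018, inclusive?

68 Saturdays

Sep 14, 2017 is a Thursday.
That's 473 days from start to end, counting both.
473 = 7 × 67 + 4, so there are 67 full weeks plus 4 extra days.
Each full week contributes one Saturday: 67 so far.
The 4 extra days are Thu, Fri, Sat, Sun — 1 of them qualifies.
Total: 67 + 1 = 68.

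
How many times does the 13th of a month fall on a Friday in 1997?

1

The 13th falls on a Friday when the month's 13th has weekday Fri.
Jan 13 is Mon; Feb 13 is Thu; Mar 13 is Thu; Apr 13 is Sun; May 13 is Tue; Jun 13 is Fri ✓; Jul 13 is Sun; Aug 13 is Wed; Sep 13 is Sat; Oct 13 is Mon; Nov 13 is Thu; Dec 13 is Sat.
Friday the 13ths: Jun.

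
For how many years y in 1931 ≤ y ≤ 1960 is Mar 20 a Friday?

Day of week of March 20 in each year:
1931: Fri ✓, 1932: Sun, 1933: Mon, 1934: Tue, 1935: Wed, 1936: Fri ✓, 1937: Sat, 1938: Sun, 1939: Mon, 1940: Wed, 1941: Thu, 1942: Fri ✓, 1943: Sat, 1944: Mon, 1945: Tue, 1946: Wed, 1947: Thu, 1948: Sat, 1949: Sun, 1950: Mon, 1951: Tue, 1952: Thu, 1953: Fri ✓, 1954: Sat, 1955: Sun, 1956: Tue, 1957: Wed, 1958: Thu, 1959: Fri ✓, 1960: Sun
Fridays: 1931, 1936, 1942, 1953, 1959.

5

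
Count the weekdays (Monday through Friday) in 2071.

1 January 2071 is a Thursday.
That's 365 days from start to end, counting both.
365 = 7 × 52 + 1, so there are 52 full weeks plus 1 extra day.
Each full week contributes 5 weekdays (Mon–Fri): 52 × 5 = 260.
The 1 extra day is Thu — 1 of them qualifies.
Total: 260 + 1 = 261.

261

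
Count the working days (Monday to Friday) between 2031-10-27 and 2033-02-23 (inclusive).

348

2031-10-27 is a Monday.
The range spans 486 days (inclusive of both endpoints).
486 = 7 × 69 + 3, so there are 69 full weeks plus 3 extra days.
Each full week contributes 5 weekdays (Mon–Fri): 69 × 5 = 345.
The 3 extra days are Mon, Tue, Wed — 3 of them qualify.
Total: 345 + 3 = 348.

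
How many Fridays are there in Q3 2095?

14

2095-07-01 is a Friday.
That's 92 days from start to end, counting both.
92 = 7 × 13 + 1, so there are 13 full weeks plus 1 extra day.
Each full week contributes one Friday: 13 so far.
The 1 extra day is Friday — 1 of them qualifies.
Total: 13 + 1 = 14.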